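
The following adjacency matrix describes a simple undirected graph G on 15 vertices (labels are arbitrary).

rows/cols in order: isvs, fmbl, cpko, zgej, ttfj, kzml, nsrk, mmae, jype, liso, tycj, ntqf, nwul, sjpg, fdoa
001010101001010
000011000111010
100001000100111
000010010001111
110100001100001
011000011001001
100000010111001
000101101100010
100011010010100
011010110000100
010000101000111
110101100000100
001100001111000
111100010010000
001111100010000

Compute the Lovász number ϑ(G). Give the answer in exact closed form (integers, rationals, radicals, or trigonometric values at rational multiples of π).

5

Vertex zgej has 6 neighbors: ttfj, mmae, ntqf, nwul, sjpg, fdoa.
N(fmbl) = {ttfj, kzml, liso, tycj, ntqf, sjpg}, |N(fmbl)| = 6.
Vertex liso has 6 neighbors: fmbl, cpko, ttfj, nsrk, mmae, nwul.
N(nsrk) = {isvs, mmae, liso, tycj, ntqf, fdoa}, |N(nsrk)| = 6.
6-regular, N=15; Kneser-type, 2-subsets of [6].
A has 3 distinct eigenvalues ≈ [6.0, 1.0, -3.0].
With N=15: ϑ(G) = 15·(-1*(-3))/(6−(-3)) = 5.
ϑ(G) ≈ 5.0000000.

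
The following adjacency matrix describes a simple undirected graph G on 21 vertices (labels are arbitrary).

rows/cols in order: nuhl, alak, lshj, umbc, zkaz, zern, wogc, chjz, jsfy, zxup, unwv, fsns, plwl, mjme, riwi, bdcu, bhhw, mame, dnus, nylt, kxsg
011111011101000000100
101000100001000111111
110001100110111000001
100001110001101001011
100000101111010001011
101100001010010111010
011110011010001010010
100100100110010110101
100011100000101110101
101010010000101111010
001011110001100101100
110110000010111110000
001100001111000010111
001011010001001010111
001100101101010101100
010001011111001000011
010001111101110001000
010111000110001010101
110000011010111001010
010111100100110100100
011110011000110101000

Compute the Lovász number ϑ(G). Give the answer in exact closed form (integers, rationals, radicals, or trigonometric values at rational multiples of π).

6

deg(zxup) = 10; N(zxup) = {nuhl, lshj, zkaz, chjz, plwl, riwi, bdcu, bhhw, mame, nylt}.
deg(fsns) = 10; N(fsns) = {nuhl, alak, umbc, zkaz, unwv, plwl, mjme, riwi, bdcu, bhhw}.
deg(chjz) = 10; N(chjz) = {nuhl, umbc, wogc, zxup, unwv, mjme, bdcu, bhhw, dnus, kxsg}.
Vertex unwv has 10 neighbors: lshj, zkaz, zern, wogc, chjz, fsns, plwl, bdcu, mame, dnus.
10-regular, N=21; Kneser K(7,2) on C(7,2)=21 vertices.
A has 3 distinct eigenvalues ≈ [10.0, 1.0, -4.0].
Lovász: ϑ = −21(-4)/(10+-1*(-4)) = 6.
ϑ(G) ≈ 6.000000.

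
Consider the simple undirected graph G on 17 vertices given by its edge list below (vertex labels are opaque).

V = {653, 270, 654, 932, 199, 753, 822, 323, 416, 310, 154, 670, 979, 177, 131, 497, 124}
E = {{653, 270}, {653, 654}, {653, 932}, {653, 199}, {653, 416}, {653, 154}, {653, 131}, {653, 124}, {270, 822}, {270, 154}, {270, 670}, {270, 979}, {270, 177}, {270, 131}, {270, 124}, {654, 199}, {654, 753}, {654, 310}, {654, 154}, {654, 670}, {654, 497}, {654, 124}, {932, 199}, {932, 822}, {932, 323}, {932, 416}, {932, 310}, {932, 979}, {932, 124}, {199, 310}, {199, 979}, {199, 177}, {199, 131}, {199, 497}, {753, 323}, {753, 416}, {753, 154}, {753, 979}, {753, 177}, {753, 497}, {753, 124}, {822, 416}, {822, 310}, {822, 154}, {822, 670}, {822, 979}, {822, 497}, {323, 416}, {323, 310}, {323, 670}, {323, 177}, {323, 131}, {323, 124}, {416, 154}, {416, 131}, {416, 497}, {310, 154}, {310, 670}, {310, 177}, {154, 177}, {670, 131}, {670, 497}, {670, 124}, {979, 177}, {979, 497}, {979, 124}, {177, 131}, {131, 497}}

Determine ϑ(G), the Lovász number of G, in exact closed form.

sqrt(17)

N(154) = {653, 270, 654, 753, 822, 416, 310, 177}, |N(154)| = 8.
Vertex 932 has 8 neighbors: 653, 199, 822, 323, 416, 310, 979, 124.
N(654) = {653, 199, 753, 310, 154, 670, 497, 124}, |N(654)| = 8.
deg(177) = 8; N(177) = {270, 199, 753, 323, 310, 154, 979, 131}.
deg(v) = 8 for all v (|V|=17); SR(17,8,3,4) — a Paley graph.
spec(A) ≈ [8.0, 1.561553, -2.561553] (distinct, 6 d.p.).
Lovász (edge-transitive): ϑ = −17·(-sqrt(17)/2 - 1/2)/((8)−(-sqrt(17)/2 - 1/2)) = sqrt(17).
≈ 4.1231 (to 4 d.p.).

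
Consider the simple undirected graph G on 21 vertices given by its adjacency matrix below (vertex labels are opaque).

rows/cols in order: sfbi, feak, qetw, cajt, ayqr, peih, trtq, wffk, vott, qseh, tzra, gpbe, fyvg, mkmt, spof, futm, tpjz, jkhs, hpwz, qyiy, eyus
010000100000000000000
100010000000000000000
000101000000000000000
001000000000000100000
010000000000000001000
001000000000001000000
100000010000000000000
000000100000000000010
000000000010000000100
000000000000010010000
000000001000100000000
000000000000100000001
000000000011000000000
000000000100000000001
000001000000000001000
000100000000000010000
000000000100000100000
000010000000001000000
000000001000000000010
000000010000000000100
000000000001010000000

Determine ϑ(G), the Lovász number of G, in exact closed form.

21*cos(pi/21)/(cos(pi/21) + 1)

Vertex tzra has 2 neighbors: vott, fyvg.
N(wffk) = {trtq, qyiy}, |N(wffk)| = 2.
deg(feak) = 2; N(feak) = {sfbi, ayqr}.
deg(tpjz) = 2; N(tpjz) = {qseh, futm}.
21-vertex 2-regular graph: this is C_{21}, the 21-cycle.
Distinct eigenvalues (to 5 d.p.): [2.0, 1.91115, 1.65248, 1.24698, 0.73068, 0.14946, -0.44504, -1.0, -1.4661, -1.80194, -1.97766].
With N=21: ϑ(G) = 21·(-(-1)*2*cos(pi/21))/(2−(-2*cos(pi/21))) = 21*cos(pi/21)/(cos(pi/21) + 1).
= 10.4410… (decimal).
Check 10 ≤ 21*cos(pi/21)/(cos(pi/21) + 1) ≤ 11: both strict.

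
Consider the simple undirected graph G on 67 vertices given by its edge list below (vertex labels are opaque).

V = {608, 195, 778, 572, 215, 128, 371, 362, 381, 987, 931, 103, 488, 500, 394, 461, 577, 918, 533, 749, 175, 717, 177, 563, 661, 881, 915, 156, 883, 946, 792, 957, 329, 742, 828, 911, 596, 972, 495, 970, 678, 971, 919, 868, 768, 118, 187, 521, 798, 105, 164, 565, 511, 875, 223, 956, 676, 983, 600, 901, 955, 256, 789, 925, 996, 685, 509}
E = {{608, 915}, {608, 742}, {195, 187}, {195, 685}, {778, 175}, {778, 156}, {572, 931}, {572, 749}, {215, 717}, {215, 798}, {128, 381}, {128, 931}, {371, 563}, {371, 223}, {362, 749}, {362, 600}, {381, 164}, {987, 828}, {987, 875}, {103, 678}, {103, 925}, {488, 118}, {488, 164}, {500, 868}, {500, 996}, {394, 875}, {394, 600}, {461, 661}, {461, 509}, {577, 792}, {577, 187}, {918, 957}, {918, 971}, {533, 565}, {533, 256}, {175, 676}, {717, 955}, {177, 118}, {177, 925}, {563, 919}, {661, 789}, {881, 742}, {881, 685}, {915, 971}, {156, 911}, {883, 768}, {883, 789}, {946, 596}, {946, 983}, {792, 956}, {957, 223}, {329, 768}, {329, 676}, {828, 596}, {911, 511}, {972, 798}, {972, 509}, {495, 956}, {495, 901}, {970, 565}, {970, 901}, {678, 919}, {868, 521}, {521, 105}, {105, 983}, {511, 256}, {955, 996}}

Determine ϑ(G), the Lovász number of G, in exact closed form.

67*cos(pi/67)/(cos(pi/67) + 1)

N(915) = {608, 971}, |N(915)| = 2.
Vertex 103 has 2 neighbors: 678, 925.
Vertex 918 has 2 neighbors: 957, 971.
N(957) = {918, 223}, |N(957)| = 2.
Regular of degree 2 on 67 vertices: this is C_{67}, the 67-cycle.
Distinct eigenvalues (to 4 d.p.): [2.0, 1.9912, 1.9649, 1.9214, 1.8609, 1.7841, 1.6917, 1.5843, 1.4631, 1.3289, 1.1831, 1.0269, 0.8617, 0.6889, 0.5101, 0.3268, 0.1406, -0.0469, -0.2339, -0.4189, -0.6002, -0.7762, -0.9454, -1.1063, -1.2574, -1.3975, -1.5254, -1.6398, -1.7398, -1.8245, -1.8932, -1.9453, -1.9802, -1.9978].
−67·(-2*cos(pi/67)) / ((2)−(-2*cos(pi/67))) = 67*cos(pi/67)/(cos(pi/67) + 1) = ϑ(G).
ϑ(G) ≈ 33.481580.
Sandwich: α(G)=33 ≤ ϑ(G)=67*cos(pi/67)/(cos(pi/67) + 1) ≤ χ(Ḡ)=34 (both strict).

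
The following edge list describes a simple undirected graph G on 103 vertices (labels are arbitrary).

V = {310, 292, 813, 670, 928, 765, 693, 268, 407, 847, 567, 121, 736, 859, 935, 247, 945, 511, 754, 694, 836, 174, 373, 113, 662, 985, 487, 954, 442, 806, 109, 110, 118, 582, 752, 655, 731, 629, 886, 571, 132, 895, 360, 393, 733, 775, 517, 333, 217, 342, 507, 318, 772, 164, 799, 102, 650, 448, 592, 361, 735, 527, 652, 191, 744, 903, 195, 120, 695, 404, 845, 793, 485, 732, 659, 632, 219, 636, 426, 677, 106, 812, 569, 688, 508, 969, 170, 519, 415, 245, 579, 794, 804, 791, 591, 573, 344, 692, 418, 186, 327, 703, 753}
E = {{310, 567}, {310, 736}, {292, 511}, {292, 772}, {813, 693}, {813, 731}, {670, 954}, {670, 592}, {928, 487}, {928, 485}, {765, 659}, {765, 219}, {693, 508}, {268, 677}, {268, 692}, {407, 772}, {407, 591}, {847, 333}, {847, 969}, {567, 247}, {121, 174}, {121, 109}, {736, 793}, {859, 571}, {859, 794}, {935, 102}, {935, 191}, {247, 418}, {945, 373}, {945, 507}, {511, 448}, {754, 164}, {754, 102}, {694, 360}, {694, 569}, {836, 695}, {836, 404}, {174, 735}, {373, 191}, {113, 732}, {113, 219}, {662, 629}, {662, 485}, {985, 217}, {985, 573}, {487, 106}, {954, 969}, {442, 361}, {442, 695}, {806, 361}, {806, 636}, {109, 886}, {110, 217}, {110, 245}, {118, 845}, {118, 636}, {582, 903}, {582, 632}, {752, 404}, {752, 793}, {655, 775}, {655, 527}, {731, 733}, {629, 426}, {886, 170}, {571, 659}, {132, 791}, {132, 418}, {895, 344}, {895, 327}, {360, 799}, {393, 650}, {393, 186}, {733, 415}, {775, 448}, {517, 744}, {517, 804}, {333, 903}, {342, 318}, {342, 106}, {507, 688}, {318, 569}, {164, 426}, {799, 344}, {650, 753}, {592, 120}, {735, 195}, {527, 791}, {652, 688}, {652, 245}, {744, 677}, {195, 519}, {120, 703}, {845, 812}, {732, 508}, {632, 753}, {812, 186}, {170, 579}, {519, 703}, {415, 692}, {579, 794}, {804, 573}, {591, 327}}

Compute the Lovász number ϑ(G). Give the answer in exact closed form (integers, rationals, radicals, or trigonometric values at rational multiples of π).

103*cos(pi/103)/(cos(pi/103) + 1)

Vertex 733 has 2 neighbors: 731, 415.
N(806) = {361, 636}, |N(806)| = 2.
deg(692) = 2; N(692) = {268, 415}.
Vertex 650 has 2 neighbors: 393, 753.
103-vertex 2-regular graph: connected 2-regular on 103 ⇒ C_{103}.
Distinct eigenvalues (to 4 d.p.): [2.0, 1.9963, 1.9851, 1.9666, 1.9408, 1.9077, 1.8675, 1.8204, 1.7665, 1.7061, 1.6393, 1.5664, 1.4876, 1.4034, 1.3139, 1.2195, 1.1206, 1.0176, 0.9107, 0.8004, 0.6872, 0.5714, 0.4535, 0.3339, 0.2131, 0.0915, -0.0305, -0.1524, -0.2736, -0.3939, -0.5127, -0.6296, -0.7442, -0.856, -0.9646, -1.0696, -1.1706, -1.2673, -1.3593, -1.4462, -1.5277, -1.6036, -1.6735, -1.7371, -1.7943, -1.8448, -1.8885, -1.9251, -1.9546, -1.9768, -1.9916, -1.9991].
ϑ = −N·λ_min/(λ_max−λ_min) = −103·(-2*cos(pi/103))/(2−(-2*cos(pi/103))) = 103*cos(pi/103)/(cos(pi/103) + 1).
= 51.48802047… (decimal).
α=51, χ(Ḡ)=52; ϑ=103*cos(pi/103)/(cos(pi/103) + 1) lies between (both strict).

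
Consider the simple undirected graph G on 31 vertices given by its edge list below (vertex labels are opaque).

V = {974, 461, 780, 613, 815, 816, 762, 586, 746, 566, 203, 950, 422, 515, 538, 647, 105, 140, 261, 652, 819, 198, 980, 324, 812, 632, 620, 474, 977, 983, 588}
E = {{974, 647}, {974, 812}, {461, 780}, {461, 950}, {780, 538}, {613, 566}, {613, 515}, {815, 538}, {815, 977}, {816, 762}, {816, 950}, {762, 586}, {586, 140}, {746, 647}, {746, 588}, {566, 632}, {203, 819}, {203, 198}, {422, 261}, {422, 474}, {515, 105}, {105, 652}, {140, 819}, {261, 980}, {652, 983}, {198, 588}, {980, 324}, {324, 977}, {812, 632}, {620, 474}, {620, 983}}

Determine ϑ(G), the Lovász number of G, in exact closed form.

31*cos(pi/31)/(cos(pi/31) + 1)

Vertex 203 has 2 neighbors: 819, 198.
N(566) = {613, 632}, |N(566)| = 2.
deg(588) = 2; N(588) = {746, 198}.
deg(620) = 2; N(620) = {474, 983}.
Regular of degree 2 on 31 vertices: a single 31-cycle (edge-transitive).
A has 16 distinct eigenvalues ≈ [2.0, 1.95906, 1.837916, 1.641527, 1.377934, 1.057928, 0.694611, 0.302856, -0.101298, -0.501305, -0.880788, -1.224212, -1.517516, -1.748693, -1.908279, -1.989739].
λ_max=2, λ_min=-2*cos(pi/31); ϑ = −31·λ_min/(λ_max−λ_min) = 31*cos(pi/31)/(cos(pi/31) + 1).
= 15.460135… (decimal).
Check 15 ≤ 31*cos(pi/31)/(cos(pi/31) + 1) ≤ 16: both strict.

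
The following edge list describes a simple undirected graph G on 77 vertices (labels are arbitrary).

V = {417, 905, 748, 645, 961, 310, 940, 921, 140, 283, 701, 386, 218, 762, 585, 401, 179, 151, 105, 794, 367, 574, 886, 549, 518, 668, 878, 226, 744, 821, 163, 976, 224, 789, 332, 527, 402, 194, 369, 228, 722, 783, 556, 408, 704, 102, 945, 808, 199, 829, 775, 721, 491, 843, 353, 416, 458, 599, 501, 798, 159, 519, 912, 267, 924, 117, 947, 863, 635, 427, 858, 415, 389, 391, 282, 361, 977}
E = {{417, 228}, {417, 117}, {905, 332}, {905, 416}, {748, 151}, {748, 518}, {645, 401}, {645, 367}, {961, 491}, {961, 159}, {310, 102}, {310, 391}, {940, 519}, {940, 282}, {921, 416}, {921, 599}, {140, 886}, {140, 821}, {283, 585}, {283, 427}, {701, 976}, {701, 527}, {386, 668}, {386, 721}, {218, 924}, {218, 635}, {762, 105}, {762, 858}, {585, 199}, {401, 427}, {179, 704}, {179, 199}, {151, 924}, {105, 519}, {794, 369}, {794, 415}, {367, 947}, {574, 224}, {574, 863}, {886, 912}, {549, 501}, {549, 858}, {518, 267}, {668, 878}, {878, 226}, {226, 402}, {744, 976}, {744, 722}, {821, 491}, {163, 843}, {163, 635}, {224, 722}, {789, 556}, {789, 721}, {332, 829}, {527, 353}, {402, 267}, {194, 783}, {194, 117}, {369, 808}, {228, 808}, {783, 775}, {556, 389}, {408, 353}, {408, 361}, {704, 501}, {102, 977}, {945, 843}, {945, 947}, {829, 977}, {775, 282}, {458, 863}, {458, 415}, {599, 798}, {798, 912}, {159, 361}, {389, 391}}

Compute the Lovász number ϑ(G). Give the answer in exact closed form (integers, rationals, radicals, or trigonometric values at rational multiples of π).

77*cos(pi/77)/(cos(pi/77) + 1)

N(775) = {783, 282}, |N(775)| = 2.
Vertex 361 has 2 neighbors: 408, 159.
deg(635) = 2; N(635) = {218, 163}.
Vertex 821 has 2 neighbors: 140, 491.
deg(v) = 2 for all v (|V|=77); a single 77-cycle (edge-transitive).
The 39 distinct eigenvalues: [2.0, 1.99335, 1.97342, 1.94037, 1.89441, 1.83583, 1.76504, 1.68251, 1.58877, 1.48447, 1.37028, 1.24698, 1.11538, 0.97635, 0.83083, 0.67978, 0.5242, 0.36514, 0.20365, 0.0408, -0.12232, -0.28463, -0.44504, -0.60249, -0.75593, -0.90434, -1.04674, -1.18216, -1.30972, -1.42856, -1.5379, -1.637, -1.72521, -1.80194, -1.86667, -1.91899, -1.95853, -1.98504, -1.99834].
λ_max=2, λ_min=-2*cos(pi/77); ϑ = −77·λ_min/(λ_max−λ_min) = 77*cos(pi/77)/(cos(pi/77) + 1).
≈ 38.48397347 (to 8 d.p.).
Check 38 ≤ 77*cos(pi/77)/(cos(pi/77) + 1) ≤ 39: both strict.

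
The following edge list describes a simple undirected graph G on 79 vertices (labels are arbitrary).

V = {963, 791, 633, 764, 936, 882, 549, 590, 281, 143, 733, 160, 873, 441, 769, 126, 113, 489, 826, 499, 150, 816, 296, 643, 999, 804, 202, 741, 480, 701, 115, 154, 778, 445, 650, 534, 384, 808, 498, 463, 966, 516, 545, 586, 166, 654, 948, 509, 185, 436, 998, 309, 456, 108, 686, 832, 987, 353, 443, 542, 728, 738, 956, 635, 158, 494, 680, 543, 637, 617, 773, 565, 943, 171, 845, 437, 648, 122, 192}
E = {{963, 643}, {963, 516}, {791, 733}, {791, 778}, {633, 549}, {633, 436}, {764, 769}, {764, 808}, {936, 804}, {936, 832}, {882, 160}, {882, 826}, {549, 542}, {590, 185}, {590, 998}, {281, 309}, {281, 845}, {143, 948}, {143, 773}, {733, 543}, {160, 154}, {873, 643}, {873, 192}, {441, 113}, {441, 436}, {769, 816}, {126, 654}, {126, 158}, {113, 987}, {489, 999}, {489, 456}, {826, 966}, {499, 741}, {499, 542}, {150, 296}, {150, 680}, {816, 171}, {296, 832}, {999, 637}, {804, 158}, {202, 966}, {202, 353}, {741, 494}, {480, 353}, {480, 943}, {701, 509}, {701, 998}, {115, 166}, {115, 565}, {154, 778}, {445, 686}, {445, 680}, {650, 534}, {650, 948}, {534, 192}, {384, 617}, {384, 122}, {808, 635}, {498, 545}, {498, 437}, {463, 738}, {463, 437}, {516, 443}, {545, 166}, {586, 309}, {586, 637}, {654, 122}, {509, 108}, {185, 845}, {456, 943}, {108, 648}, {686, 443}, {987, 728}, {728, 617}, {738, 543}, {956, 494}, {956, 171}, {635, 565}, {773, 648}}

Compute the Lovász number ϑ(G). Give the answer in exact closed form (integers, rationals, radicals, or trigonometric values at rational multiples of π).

deg(143) = 2; N(143) = {948, 773}.
N(489) = {999, 456}, |N(489)| = 2.
N(832) = {936, 296}, |N(832)| = 2.
deg(741) = 2; N(741) = {499, 494}.
Every vertex has degree 2 (N=79); the odd cycle C_{79}.
The 40 distinct eigenvalues: [2.0, 1.9937, 1.9748, 1.9433, 1.8996, 1.8439, 1.7766, 1.698, 1.6086, 1.5091, 1.4001, 1.2822, 1.1562, 1.0229, 0.8831, 0.7377, 0.5877, 0.434, 0.2775, 0.1192, -0.0398, -0.1985, -0.356, -0.5112, -0.6632, -0.8111, -0.9537, -1.0904, -1.2202, -1.3422, -1.4558, -1.5601, -1.6546, -1.7386, -1.8117, -1.8733, -1.923, -1.9606, -1.9858, -1.9984].
With N=79: ϑ(G) = 79·(-(-1)*2*cos(pi/79))/(2−(-2*cos(pi/79))) = 79*cos(pi/79)/(cos(pi/79) + 1).
ϑ(G) ≈ 39.4844.
39 ≤ 79*cos(pi/79)/(cos(pi/79) + 1) ≤ 40: both strict.

79*cos(pi/79)/(cos(pi/79) + 1)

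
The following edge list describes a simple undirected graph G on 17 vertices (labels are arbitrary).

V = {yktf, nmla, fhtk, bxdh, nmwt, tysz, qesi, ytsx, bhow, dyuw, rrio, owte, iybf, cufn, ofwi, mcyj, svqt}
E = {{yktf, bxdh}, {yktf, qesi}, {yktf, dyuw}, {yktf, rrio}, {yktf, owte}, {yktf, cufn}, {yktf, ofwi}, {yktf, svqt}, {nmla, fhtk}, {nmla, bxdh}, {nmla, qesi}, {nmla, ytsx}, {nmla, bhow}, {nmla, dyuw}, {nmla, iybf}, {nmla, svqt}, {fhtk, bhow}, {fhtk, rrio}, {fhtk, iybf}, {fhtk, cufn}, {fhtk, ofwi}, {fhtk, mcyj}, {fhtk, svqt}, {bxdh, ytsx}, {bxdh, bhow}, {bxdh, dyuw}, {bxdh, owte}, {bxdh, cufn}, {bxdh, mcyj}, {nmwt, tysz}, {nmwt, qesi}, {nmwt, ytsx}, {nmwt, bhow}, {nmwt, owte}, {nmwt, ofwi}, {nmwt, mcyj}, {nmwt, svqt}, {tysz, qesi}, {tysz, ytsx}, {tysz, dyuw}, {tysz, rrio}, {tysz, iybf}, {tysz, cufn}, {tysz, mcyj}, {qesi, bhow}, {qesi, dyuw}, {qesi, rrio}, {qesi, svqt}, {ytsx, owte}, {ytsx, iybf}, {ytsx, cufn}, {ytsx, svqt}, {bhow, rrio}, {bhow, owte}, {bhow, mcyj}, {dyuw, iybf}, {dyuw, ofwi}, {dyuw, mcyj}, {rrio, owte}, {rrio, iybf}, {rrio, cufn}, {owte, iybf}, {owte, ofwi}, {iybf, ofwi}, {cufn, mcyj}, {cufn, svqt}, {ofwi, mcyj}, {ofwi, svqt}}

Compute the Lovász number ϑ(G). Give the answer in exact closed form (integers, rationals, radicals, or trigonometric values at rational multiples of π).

deg(svqt) = 8; N(svqt) = {yktf, nmla, fhtk, nmwt, qesi, ytsx, cufn, ofwi}.
N(ytsx) = {nmla, bxdh, nmwt, tysz, owte, iybf, cufn, svqt}, |N(ytsx)| = 8.
deg(fhtk) = 8; N(fhtk) = {nmla, bhow, rrio, iybf, cufn, ofwi, mcyj, svqt}.
Vertex mcyj has 8 neighbors: fhtk, bxdh, nmwt, tysz, bhow, dyuw, cufn, ofwi.
17-vertex 8-regular graph: SR(17,8,3,4) — a Paley graph.
The 3 distinct eigenvalues: [8.0, 1.5616, -2.5616].
Lovász (edge-transitive): ϑ = −17·(-sqrt(17)/2 - 1/2)/((8)−(-sqrt(17)/2 - 1/2)) = sqrt(17).
ϑ(G) ≈ 4.1231056.

sqrt(17)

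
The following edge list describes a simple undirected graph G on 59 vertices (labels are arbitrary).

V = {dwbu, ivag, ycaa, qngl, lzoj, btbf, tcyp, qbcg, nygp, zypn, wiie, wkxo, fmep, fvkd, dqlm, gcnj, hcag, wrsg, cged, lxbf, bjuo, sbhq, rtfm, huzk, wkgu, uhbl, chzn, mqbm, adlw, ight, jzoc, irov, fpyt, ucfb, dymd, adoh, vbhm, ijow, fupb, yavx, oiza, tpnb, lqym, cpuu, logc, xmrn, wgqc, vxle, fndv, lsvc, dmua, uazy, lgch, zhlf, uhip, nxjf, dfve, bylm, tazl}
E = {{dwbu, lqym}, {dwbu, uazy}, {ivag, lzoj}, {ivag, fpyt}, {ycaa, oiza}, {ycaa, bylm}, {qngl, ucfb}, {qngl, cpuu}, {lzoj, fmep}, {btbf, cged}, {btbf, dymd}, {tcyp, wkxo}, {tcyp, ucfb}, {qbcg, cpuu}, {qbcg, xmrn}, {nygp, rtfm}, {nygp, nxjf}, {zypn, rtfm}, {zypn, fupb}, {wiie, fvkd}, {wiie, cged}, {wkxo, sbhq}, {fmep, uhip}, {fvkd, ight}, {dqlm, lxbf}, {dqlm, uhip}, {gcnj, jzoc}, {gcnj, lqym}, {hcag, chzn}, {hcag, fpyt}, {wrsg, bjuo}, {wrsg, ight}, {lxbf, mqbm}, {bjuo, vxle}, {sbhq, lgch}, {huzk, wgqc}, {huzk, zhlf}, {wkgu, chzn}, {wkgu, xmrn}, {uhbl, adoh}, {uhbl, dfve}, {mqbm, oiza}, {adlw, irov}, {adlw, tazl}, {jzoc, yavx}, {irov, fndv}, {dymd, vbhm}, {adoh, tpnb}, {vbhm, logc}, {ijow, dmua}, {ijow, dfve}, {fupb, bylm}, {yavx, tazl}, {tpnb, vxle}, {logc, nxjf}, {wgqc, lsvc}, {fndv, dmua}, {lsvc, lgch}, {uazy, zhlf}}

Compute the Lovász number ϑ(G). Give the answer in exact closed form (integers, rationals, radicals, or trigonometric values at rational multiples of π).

N(hcag) = {chzn, fpyt}, |N(hcag)| = 2.
N(logc) = {vbhm, nxjf}, |N(logc)| = 2.
Vertex sbhq has 2 neighbors: wkxo, lgch.
Vertex oiza has 2 neighbors: ycaa, mqbm.
2-regular, N=59; connected 2-regular on 59 ⇒ C_{59}.
A has 30 distinct eigenvalues ≈ [2.0, 1.98867, 1.954807, 1.898795, 1.82127, 1.723108, 1.605423, 1.469548, 1.317023, 1.149575, 0.969102, 0.777648, 0.577384, 0.370577, 0.159572, -0.053241, -0.265451, -0.474653, -0.678478, -0.874615, -1.060842, -1.235049, -1.395263, -1.539668, -1.666628, -1.774704, -1.862672, -1.929536, -1.974537, -1.997165].
Lovász: ϑ = −59(-2*cos(pi/59))/(2+-(-1)*2*cos(pi/59)) = 59*cos(pi/59)/(cos(pi/59) + 1).
Numerically 29.47907994.
Sandwich: α(G)=29 ≤ ϑ(G)=59*cos(pi/59)/(cos(pi/59) + 1) ≤ χ(Ḡ)=30 (both strict).

59*cos(pi/59)/(cos(pi/59) + 1)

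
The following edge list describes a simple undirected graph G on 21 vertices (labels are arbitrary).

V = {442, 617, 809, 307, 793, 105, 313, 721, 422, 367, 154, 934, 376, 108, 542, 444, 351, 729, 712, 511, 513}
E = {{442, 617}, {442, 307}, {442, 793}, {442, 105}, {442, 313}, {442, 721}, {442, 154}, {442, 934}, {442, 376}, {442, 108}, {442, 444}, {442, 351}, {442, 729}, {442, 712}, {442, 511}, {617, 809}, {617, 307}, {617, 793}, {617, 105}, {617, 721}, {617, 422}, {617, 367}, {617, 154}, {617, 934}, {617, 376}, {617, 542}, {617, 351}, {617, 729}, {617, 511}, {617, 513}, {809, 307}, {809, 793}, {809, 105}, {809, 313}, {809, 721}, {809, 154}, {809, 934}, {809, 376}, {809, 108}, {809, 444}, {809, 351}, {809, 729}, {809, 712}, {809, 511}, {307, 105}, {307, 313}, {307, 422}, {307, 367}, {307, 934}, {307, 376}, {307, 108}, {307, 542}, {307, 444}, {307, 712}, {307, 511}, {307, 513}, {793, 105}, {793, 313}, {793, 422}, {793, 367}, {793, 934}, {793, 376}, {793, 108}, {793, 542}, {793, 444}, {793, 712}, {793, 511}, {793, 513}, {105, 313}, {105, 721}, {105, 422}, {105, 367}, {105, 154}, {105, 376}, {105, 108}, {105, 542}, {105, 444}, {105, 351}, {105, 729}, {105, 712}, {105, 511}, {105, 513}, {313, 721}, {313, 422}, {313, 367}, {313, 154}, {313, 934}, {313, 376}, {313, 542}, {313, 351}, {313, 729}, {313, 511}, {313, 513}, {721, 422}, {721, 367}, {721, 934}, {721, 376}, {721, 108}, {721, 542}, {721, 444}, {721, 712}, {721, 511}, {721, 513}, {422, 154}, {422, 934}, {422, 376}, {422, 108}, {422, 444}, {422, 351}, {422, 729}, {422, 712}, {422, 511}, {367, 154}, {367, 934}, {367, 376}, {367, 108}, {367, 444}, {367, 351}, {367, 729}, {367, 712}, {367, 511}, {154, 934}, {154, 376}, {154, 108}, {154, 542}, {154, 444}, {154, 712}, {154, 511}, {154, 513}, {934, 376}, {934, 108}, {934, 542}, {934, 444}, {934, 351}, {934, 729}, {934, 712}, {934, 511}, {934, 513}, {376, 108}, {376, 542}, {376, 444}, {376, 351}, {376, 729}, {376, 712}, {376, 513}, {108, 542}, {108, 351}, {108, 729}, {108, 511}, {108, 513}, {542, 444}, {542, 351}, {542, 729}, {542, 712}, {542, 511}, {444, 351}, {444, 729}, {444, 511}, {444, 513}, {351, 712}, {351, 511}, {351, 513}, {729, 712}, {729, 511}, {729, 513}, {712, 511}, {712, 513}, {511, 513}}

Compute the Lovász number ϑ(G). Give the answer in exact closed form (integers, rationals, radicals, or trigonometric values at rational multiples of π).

6

N(307) = {442, 617, 809, 105, 313, 422, 367, 934, 376, 108, 542, 444, 712, 511, 513}, |N(307)| = 15.
Vertex 154 has 15 neighbors: 442, 617, 809, 105, 313, 422, 367, 934, 376, 108, 542, 444, 712, 511, 513.
deg(793) = 15; N(793) = {442, 617, 809, 105, 313, 422, 367, 934, 376, 108, 542, 444, 712, 511, 513}.
deg(422) = 15; N(422) = {617, 307, 793, 105, 313, 721, 154, 934, 376, 108, 444, 351, 729, 712, 511}.
G = K_{6,6,5,2,2}: α = 6 = χ(Ḡ), so ϑ = 6.
= 6.00000000… (decimal).
Sandwich: α(G)=6 ≤ ϑ(G)=6 ≤ χ(Ḡ)=6 (collapsed).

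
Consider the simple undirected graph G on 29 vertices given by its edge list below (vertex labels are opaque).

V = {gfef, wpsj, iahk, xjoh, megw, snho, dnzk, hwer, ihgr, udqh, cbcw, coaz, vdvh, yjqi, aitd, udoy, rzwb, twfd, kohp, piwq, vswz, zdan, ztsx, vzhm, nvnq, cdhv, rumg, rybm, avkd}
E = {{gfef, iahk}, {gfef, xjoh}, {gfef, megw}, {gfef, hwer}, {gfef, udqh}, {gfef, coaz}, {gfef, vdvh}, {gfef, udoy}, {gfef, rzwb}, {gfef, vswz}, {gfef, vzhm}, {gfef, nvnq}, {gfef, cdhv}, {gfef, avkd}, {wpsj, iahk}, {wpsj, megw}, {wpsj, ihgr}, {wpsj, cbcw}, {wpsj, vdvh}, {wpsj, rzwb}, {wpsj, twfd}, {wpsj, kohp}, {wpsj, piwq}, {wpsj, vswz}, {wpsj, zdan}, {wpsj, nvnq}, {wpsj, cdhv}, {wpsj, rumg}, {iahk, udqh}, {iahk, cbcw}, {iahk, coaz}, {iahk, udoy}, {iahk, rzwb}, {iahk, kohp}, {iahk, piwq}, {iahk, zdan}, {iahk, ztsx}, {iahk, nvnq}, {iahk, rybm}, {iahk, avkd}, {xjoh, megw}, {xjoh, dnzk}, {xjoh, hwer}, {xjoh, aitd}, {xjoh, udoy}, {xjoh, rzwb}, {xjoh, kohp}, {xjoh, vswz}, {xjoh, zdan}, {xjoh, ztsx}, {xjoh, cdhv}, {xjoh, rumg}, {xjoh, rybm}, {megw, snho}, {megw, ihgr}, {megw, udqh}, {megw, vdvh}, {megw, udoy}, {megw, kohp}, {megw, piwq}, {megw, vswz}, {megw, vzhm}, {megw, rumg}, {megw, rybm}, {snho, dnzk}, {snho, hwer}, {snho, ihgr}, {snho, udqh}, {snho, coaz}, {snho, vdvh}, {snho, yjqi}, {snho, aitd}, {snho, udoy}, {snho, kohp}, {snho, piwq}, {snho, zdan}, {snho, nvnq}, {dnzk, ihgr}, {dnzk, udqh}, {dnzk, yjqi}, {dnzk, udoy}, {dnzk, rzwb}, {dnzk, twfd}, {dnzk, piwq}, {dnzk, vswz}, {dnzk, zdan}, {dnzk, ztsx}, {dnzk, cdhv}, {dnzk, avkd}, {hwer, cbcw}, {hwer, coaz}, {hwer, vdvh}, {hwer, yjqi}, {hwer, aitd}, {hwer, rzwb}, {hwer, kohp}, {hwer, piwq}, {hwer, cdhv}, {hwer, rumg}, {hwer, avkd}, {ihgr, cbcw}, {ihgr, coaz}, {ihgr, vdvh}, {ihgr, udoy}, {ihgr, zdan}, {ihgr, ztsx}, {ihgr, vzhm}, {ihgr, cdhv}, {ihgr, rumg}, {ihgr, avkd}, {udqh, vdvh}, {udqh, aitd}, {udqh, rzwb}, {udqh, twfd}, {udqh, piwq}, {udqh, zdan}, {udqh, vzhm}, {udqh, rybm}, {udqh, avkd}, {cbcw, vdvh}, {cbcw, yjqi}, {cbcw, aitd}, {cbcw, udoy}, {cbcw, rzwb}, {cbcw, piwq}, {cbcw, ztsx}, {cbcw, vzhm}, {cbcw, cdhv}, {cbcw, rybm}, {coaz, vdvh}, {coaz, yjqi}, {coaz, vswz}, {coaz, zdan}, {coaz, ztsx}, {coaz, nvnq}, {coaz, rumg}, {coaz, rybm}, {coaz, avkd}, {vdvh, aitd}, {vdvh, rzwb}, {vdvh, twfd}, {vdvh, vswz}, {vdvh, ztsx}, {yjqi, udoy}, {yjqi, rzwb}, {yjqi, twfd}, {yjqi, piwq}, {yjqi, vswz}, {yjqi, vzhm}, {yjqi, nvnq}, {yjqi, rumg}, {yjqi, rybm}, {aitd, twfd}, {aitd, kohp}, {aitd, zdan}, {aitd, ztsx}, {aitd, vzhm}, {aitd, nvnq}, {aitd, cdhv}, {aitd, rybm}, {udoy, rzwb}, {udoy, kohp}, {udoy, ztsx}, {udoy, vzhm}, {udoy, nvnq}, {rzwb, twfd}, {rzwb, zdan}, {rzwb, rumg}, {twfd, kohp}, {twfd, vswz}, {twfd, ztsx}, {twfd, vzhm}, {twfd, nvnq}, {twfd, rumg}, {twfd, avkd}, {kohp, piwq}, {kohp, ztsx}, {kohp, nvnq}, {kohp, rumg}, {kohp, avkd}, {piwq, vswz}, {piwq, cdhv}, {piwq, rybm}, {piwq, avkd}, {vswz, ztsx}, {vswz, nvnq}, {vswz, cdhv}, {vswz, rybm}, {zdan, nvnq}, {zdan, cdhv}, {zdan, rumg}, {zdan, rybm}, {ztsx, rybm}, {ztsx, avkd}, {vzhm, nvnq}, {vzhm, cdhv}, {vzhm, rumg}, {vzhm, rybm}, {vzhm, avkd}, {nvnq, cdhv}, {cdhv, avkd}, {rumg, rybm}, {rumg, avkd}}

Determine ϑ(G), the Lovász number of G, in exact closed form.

sqrt(29)

deg(megw) = 14; N(megw) = {gfef, wpsj, xjoh, snho, ihgr, udqh, vdvh, udoy, kohp, piwq, vswz, vzhm, rumg, rybm}.
deg(zdan) = 14; N(zdan) = {wpsj, iahk, xjoh, snho, dnzk, ihgr, udqh, coaz, aitd, rzwb, nvnq, cdhv, rumg, rybm}.
N(coaz) = {gfef, iahk, snho, hwer, ihgr, vdvh, yjqi, vswz, zdan, ztsx, nvnq, rumg, rybm, avkd}, |N(coaz)| = 14.
N(cbcw) = {wpsj, iahk, hwer, ihgr, vdvh, yjqi, aitd, udoy, rzwb, piwq, ztsx, vzhm, cdhv, rybm}, |N(cbcw)| = 14.
Regular of degree 14 on 29 vertices: Paley(29): SR with (k,λ,μ)=(14,6,7).
Distinct eigenvalues (to 5 d.p.): [14.0, 2.19258, -3.19258].
Lovász: ϑ = −29(-sqrt(29)/2 - 1/2)/(14+-(-sqrt(29)/2 - 1/2)) = sqrt(29).
ϑ(G) ≈ 5.38516481.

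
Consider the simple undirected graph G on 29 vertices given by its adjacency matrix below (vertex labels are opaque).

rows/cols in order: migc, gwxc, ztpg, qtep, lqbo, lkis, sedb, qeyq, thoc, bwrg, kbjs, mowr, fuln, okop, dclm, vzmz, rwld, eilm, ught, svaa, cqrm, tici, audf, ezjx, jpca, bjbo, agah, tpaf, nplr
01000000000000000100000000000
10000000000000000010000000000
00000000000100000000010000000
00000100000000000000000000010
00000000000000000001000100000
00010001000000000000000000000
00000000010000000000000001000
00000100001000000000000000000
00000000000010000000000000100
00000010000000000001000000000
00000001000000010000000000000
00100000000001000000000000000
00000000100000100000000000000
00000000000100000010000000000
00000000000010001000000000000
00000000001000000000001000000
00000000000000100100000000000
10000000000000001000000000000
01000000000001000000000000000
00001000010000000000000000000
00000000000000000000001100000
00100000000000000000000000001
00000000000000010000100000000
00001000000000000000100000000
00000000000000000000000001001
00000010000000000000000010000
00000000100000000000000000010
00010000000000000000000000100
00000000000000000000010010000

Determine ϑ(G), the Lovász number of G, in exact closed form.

29*cos(pi/29)/(cos(pi/29) + 1)

deg(qtep) = 2; N(qtep) = {lkis, tpaf}.
deg(lkis) = 2; N(lkis) = {qtep, qeyq}.
deg(mowr) = 2; N(mowr) = {ztpg, okop}.
N(dclm) = {fuln, rwld}, |N(dclm)| = 2.
G on 29 vertices is 2-regular; connected 2-regular on 29 ⇒ C_{29}.
Distinct eigenvalues (to 5 d.p.): [2.0, 1.95324, 1.81515, 1.59219, 1.29477, 0.93682, 0.53506, 0.10828, -0.32356, -0.74028, -1.12237, -1.45199, -1.71371, -1.89531, -1.98828].
λ_max=2, λ_min=-2*cos(pi/29); ϑ = −29·λ_min/(λ_max−λ_min) = 29*cos(pi/29)/(cos(pi/29) + 1).
ϑ(G) ≈ 14.457375255.
14 ≤ 29*cos(pi/29)/(cos(pi/29) + 1) ≤ 15: both strict.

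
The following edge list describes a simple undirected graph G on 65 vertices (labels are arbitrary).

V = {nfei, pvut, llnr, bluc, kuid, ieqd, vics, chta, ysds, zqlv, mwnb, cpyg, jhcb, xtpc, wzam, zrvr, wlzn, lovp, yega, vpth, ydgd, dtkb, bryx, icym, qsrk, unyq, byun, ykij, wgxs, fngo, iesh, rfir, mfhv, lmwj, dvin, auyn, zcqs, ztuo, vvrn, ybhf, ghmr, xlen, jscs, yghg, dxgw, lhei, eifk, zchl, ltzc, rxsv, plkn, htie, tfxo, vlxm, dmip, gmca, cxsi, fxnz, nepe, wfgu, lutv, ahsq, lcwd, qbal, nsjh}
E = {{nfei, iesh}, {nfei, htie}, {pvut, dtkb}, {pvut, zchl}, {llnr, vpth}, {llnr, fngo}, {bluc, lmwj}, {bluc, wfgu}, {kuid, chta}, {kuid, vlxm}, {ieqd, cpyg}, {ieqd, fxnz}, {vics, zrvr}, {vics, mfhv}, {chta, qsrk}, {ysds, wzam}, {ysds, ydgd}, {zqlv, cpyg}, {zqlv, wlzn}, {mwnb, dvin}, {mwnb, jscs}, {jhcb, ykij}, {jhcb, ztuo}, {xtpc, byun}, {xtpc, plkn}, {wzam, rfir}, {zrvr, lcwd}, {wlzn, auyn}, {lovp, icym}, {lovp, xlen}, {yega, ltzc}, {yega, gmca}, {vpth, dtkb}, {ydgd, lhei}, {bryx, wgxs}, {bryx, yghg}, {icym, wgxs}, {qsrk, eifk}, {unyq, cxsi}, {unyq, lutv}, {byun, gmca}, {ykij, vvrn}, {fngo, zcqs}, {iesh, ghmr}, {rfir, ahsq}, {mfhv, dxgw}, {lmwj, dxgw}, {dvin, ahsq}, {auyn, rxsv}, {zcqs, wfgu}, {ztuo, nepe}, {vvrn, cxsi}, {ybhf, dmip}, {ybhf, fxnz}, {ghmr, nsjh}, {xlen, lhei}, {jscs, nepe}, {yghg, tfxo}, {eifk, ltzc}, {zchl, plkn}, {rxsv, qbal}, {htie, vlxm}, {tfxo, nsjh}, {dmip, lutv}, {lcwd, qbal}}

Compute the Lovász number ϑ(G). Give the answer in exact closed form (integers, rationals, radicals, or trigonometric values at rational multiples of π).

N(fxnz) = {ieqd, ybhf}, |N(fxnz)| = 2.
N(wfgu) = {bluc, zcqs}, |N(wfgu)| = 2.
N(nfei) = {iesh, htie}, |N(nfei)| = 2.
Vertex vics has 2 neighbors: zrvr, mfhv.
2-regular, N=65; the odd cycle C_{65}.
A has 33 distinct eigenvalues ≈ [2.0, 1.9907, 1.9627, 1.9165, 1.8523, 1.7709, 1.6729, 1.5593, 1.4312, 1.2897, 1.1361, 0.972, 0.7987, 0.618, 0.4316, 0.2411, 0.0483, -0.1449, -0.3367, -0.5254, -0.7092, -0.8864, -1.0553, -1.2143, -1.362, -1.497, -1.618, -1.7239, -1.8137, -1.8866, -1.9419, -1.979, -1.9977].
Lovász (edge-transitive): ϑ = −65·(-2*cos(pi/65))/((2)−(-2*cos(pi/65))) = 65*cos(pi/65)/(cos(pi/65) + 1).
≈ 32.481012600 (to 9 d.p.).
Check 32 ≤ 65*cos(pi/65)/(cos(pi/65) + 1) ≤ 33: both strict.

65*cos(pi/65)/(cos(pi/65) + 1)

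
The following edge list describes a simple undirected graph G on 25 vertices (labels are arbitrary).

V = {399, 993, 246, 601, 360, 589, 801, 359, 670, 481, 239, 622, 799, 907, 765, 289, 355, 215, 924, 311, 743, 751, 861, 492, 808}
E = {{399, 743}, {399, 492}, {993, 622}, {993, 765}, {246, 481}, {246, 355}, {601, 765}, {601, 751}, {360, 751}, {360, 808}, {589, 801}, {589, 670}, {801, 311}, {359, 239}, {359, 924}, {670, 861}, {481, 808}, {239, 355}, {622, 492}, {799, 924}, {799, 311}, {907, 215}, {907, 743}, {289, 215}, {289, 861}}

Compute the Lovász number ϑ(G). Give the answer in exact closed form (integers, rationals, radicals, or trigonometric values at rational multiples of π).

25*cos(pi/25)/(cos(pi/25) + 1)

deg(743) = 2; N(743) = {399, 907}.
Vertex 492 has 2 neighbors: 399, 622.
N(311) = {801, 799}, |N(311)| = 2.
deg(801) = 2; N(801) = {589, 311}.
Regular of degree 2 on 25 vertices: the odd cycle C_{25}.
A has 13 distinct eigenvalues ≈ [2.0, 1.93717, 1.75261, 1.45794, 1.07165, 0.61803, 0.12558, -0.37476, -0.85156, -1.27485, -1.61803, -1.85955, -1.98423].
ϑ = −N·λ_min/(λ_max−λ_min) = −25·(-2*cos(pi/25))/(2−(-2*cos(pi/25))) = 25*cos(pi/25)/(cos(pi/25) + 1).
= 12.45052181… (decimal).
Check 12 ≤ 25*cos(pi/25)/(cos(pi/25) + 1) ≤ 13: both strict.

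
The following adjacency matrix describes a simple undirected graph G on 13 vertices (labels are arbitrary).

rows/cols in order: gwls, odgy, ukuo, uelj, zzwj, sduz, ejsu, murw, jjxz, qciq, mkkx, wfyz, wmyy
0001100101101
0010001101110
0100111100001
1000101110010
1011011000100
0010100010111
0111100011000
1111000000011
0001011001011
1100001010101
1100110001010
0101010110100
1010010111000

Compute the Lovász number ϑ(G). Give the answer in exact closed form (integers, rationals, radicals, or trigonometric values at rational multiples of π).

sqrt(13)

Vertex mkkx has 6 neighbors: gwls, odgy, zzwj, sduz, qciq, wfyz.
deg(zzwj) = 6; N(zzwj) = {gwls, ukuo, uelj, sduz, ejsu, mkkx}.
deg(murw) = 6; N(murw) = {gwls, odgy, ukuo, uelj, wfyz, wmyy}.
N(sduz) = {ukuo, zzwj, jjxz, mkkx, wfyz, wmyy}, |N(sduz)| = 6.
deg(v) = 6 for all v (|V|=13); Paley(13): SR with (k,λ,μ)=(6,2,3).
The 3 distinct eigenvalues: [6.0, 1.30278, -2.30278].
Lovász (edge-transitive): ϑ = −13·(-sqrt(13)/2 - 1/2)/((6)−(-sqrt(13)/2 - 1/2)) = sqrt(13).
= 3.6056… (decimal).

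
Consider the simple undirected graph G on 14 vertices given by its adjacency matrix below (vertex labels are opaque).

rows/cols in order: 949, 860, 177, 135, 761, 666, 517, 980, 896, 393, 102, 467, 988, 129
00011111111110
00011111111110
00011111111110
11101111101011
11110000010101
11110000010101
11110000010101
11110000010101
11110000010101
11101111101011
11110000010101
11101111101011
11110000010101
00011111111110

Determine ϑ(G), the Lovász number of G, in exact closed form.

deg(393) = 11; N(393) = {949, 860, 177, 761, 666, 517, 980, 896, 102, 988, 129}.
N(666) = {949, 860, 177, 135, 393, 467, 129}, |N(666)| = 7.
N(980) = {949, 860, 177, 135, 393, 467, 129}, |N(980)| = 7.
N(949) = {135, 761, 666, 517, 980, 896, 393, 102, 467, 988}, |N(949)| = 10.
G = K_{7,4,3}: α = 7 = χ(Ḡ), so ϑ = 7.
= 7.0000000… (decimal).
Lovász sandwich 7 ≤ 7 ≤ 7: collapsed.

7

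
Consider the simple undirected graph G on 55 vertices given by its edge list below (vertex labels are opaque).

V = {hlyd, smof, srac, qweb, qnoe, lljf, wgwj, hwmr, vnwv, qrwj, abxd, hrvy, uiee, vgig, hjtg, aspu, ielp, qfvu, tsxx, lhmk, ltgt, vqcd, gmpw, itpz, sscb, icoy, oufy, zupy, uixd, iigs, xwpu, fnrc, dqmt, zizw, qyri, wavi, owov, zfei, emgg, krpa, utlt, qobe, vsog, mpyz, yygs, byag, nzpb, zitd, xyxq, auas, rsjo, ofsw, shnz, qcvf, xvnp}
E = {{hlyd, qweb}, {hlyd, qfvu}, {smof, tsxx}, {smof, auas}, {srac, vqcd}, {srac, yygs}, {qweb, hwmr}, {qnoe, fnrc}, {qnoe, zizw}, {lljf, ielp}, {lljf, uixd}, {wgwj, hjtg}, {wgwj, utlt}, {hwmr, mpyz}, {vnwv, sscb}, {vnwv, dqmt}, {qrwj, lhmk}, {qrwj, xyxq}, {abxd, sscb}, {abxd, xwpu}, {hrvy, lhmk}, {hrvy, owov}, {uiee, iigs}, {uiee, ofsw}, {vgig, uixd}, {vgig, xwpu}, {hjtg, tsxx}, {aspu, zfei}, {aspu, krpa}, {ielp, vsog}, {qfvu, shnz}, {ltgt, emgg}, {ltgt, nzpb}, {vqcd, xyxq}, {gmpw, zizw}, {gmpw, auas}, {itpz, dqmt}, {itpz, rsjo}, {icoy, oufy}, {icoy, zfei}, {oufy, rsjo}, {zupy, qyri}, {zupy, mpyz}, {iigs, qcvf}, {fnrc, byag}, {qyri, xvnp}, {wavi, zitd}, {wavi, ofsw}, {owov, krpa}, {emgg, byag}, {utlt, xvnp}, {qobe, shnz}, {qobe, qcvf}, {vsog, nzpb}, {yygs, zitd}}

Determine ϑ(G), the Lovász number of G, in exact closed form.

55*cos(pi/55)/(cos(pi/55) + 1)

N(oufy) = {icoy, rsjo}, |N(oufy)| = 2.
Vertex emgg has 2 neighbors: ltgt, byag.
deg(ltgt) = 2; N(ltgt) = {emgg, nzpb}.
N(vnwv) = {sscb, dqmt}, |N(vnwv)| = 2.
deg(v) = 2 for all v (|V|=55); a single 55-cycle (edge-transitive).
A has 28 distinct eigenvalues ≈ [2.0, 1.987, 1.948, 1.8837, 1.7948, 1.6825, 1.5483, 1.3939, 1.2213, 1.0328, 0.8308, 0.618, 0.3972, 0.1712, -0.0571, -0.2846, -0.5084, -0.7256, -0.9333, -1.1289, -1.3097, -1.4735, -1.618, -1.7415, -1.8422, -1.919, -1.9707, -1.9967].
−55·(-2*cos(pi/55)) / ((2)−(-2*cos(pi/55))) = 55*cos(pi/55)/(cos(pi/55) + 1) = ϑ(G).
Numerically 27.47755688.
27 ≤ 55*cos(pi/55)/(cos(pi/55) + 1) ≤ 28: both strict.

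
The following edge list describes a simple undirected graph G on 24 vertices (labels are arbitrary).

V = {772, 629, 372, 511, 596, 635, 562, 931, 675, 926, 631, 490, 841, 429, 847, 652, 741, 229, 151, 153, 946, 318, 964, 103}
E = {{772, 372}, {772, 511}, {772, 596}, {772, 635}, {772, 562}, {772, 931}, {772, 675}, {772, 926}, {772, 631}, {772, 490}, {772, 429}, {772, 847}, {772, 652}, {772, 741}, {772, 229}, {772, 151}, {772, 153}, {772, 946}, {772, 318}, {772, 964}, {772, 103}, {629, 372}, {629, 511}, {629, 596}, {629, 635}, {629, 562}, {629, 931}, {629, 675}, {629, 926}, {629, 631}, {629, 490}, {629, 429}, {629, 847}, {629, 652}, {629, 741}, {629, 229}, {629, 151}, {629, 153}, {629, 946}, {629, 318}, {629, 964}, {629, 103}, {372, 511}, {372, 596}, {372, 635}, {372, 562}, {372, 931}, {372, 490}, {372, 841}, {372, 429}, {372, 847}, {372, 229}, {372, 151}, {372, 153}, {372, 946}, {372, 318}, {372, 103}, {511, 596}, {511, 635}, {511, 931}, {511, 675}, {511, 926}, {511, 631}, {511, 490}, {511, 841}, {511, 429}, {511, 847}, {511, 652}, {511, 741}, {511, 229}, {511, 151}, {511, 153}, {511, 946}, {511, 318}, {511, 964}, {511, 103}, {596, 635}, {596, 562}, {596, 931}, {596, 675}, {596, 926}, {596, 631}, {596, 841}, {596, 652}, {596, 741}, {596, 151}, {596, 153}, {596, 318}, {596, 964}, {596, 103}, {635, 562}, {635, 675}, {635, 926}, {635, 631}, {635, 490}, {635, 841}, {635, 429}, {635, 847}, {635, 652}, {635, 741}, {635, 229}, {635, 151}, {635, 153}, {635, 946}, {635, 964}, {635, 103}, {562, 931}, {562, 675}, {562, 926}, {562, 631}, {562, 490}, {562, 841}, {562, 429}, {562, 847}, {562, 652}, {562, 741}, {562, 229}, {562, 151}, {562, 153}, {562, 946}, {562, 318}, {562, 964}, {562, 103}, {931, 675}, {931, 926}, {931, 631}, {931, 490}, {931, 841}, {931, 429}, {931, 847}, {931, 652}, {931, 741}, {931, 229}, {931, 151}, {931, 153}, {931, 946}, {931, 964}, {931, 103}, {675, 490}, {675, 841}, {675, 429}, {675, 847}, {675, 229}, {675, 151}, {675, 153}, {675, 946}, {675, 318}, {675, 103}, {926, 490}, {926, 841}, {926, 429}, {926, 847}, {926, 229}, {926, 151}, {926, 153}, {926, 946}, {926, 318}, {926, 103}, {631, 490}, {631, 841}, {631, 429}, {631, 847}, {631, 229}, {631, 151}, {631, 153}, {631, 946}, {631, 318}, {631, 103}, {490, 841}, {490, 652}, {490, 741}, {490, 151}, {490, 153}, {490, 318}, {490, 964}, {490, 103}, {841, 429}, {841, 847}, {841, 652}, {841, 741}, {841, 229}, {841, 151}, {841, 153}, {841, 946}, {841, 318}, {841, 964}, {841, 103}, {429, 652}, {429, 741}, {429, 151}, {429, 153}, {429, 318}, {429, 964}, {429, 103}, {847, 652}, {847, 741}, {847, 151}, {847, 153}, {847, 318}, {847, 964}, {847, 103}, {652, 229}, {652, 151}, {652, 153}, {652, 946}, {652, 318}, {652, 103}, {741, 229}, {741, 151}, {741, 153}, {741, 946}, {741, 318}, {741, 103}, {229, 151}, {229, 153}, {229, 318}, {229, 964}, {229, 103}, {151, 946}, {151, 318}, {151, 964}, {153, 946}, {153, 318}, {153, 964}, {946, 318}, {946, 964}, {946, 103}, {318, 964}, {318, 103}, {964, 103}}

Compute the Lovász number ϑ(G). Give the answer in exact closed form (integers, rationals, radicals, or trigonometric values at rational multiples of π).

7

N(153) = {772, 629, 372, 511, 596, 635, 562, 931, 675, 926, 631, 490, 841, 429, 847, 652, 741, 229, 946, 318, 964}, |N(153)| = 21.
deg(841) = 21; N(841) = {372, 511, 596, 635, 562, 931, 675, 926, 631, 490, 429, 847, 652, 741, 229, 151, 153, 946, 318, 964, 103}.
Vertex 652 has 17 neighbors: 772, 629, 511, 596, 635, 562, 931, 490, 841, 429, 847, 229, 151, 153, 946, 318, 103.
deg(229) = 18; N(229) = {772, 629, 372, 511, 635, 562, 931, 675, 926, 631, 841, 652, 741, 151, 153, 318, 964, 103}.
Complete 6-partite, parts [7, 6, 3, 3, 3, 2]: perfect, ϑ = α = 7.
≈ 7.00000 (to 5 d.p.).
α=7, χ(Ḡ)=7; ϑ=7 lies between (collapsed).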